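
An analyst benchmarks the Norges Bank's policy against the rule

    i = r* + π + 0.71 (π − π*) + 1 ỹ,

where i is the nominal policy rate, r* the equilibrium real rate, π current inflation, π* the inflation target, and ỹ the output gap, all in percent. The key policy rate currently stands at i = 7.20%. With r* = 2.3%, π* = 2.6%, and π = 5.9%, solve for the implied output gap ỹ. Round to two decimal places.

1 ỹ = 7.20 − 2.3 − 5.9 − 0.71 × (5.9 − 2.6) = -3.343
ỹ = -3.343 / 1 = -3.34

-3.34%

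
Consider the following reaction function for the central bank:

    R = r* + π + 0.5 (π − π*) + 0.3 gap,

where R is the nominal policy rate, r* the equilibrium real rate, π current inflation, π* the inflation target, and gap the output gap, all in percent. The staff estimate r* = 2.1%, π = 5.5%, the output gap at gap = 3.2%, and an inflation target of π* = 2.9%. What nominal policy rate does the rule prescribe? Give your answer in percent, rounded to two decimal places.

R = 2.1 + 5.5 + 0.5 × (5.5 − 2.9) + 0.3 × 3.2
   = 2.1 + 5.5 + 1.3 + 0.96 = 9.86

9.86%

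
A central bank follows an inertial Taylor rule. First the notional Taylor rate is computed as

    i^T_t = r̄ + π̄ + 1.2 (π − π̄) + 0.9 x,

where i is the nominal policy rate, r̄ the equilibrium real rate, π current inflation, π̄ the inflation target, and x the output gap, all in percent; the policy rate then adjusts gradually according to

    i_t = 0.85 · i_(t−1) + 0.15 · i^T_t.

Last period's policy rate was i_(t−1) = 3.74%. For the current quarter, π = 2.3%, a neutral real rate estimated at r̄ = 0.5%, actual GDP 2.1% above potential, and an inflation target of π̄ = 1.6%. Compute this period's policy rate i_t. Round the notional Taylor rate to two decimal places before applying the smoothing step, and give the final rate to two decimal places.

3.90%

Output 2.1% above potential → x = 2.1.
i^T_t = 0.5 + 1.6 + 1.2 × (2.3 − 1.6) + 0.9 × 2.1
   = 0.5 + 1.6 + 0.84 + 1.89 = 4.83
i_t = 0.85 × 3.74 + 0.15 × 4.83 = 3.179 + 0.7245 = 3.90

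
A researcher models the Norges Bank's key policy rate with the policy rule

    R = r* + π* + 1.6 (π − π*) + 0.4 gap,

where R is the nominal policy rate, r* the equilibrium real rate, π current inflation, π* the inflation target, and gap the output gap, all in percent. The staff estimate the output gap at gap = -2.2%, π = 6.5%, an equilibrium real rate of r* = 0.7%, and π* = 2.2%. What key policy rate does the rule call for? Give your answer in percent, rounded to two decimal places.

R = 0.7 + 2.2 + 1.6 × (6.5 − 2.2) + 0.4 × (-2.2)
   = 0.7 + 2.2 + 6.88 − 0.88 = 8.90

8.90%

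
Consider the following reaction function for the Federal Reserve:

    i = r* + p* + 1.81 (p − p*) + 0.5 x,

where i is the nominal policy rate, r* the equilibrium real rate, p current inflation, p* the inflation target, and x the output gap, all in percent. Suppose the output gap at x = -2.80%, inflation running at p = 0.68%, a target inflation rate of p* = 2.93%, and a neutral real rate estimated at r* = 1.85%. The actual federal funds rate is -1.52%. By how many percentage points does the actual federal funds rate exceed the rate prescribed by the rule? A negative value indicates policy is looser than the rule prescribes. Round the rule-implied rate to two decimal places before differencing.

i = 1.85 + 2.93 + 1.81 × (0.68 − 2.93) + 0.5 × (-2.80)
   = 1.85 + 2.93 − 4.0725 − 1.4 = -0.69
Deviation = -1.52 − (-0.69) = -0.83 pp.

-0.83 pp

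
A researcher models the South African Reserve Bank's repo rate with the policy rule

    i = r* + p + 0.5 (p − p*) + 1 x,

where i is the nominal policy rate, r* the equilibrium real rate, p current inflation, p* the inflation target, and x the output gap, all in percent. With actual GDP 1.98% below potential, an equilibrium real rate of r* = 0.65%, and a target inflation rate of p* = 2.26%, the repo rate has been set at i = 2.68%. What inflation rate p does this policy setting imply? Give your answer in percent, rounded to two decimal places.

Output 1.98% below potential → x = -1.98.
Collecting p: i = r* + (1 + 0.5) p − 0.5 p* + 1 x
1.5 p = 2.68 − 0.65 + 0.5 × 2.26 − 1 × (-1.98) = 5.14
p = 5.14 / 1.5 = 3.43

3.43%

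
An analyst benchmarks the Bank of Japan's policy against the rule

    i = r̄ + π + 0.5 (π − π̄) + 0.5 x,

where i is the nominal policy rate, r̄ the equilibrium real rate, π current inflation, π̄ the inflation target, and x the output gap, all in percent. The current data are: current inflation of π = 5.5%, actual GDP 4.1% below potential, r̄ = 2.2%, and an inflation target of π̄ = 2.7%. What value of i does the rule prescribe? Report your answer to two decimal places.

Output 4.1% below potential → x = -4.1.
i = 2.2 + 5.5 + 0.5 × (5.5 − 2.7) + 0.5 × (-4.1)
   = 2.2 + 5.5 + 1.4 − 2.05 = 7.05

7.05%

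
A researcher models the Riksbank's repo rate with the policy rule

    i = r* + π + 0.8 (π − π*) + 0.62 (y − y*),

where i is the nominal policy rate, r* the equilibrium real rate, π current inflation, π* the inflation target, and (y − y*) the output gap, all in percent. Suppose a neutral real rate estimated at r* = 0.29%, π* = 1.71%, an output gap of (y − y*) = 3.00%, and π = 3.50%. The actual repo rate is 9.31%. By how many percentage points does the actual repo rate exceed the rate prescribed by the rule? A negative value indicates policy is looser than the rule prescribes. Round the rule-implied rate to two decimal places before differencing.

i = 0.29 + 3.50 + 0.8 × (3.50 − 1.71) + 0.62 × 3.00
   = 0.29 + 3.5 + 1.432 + 1.86 = 7.08
Deviation = 9.31 − 7.08 = 2.23 pp.

2.23 pp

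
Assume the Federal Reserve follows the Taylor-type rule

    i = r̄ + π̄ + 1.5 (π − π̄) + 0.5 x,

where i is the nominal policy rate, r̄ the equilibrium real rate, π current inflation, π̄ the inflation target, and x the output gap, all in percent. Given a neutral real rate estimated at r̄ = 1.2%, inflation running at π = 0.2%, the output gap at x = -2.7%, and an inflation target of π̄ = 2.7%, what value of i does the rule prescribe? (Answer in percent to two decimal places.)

-1.20%

i = 1.2 + 2.7 + 1.5 × (0.2 − 2.7) + 0.5 × (-2.7)
   = 1.2 + 2.7 − 3.75 − 1.35 = -1.20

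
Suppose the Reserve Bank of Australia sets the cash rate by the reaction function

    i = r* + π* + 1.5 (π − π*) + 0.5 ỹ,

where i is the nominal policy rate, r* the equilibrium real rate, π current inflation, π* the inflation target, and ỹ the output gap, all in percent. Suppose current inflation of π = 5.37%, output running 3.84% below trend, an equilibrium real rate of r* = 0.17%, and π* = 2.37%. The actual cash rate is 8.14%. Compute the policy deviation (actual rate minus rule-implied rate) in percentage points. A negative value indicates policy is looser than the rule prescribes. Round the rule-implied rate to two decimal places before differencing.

3.02 pp

Output 3.84% below potential → ỹ = -3.84.
i = 0.17 + 2.37 + 1.5 × (5.37 − 2.37) + 0.5 × (-3.84)
   = 0.17 + 2.37 + 4.5 − 1.92 = 5.12
Deviation = 8.14 − 5.12 = 3.02 pp.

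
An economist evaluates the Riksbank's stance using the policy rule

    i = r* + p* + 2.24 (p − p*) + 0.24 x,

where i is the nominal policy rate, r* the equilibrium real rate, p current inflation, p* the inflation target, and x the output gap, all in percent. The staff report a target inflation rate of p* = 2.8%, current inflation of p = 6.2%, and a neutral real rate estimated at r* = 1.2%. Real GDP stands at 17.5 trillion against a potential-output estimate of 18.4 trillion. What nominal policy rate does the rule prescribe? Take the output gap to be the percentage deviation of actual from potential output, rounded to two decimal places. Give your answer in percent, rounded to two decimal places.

Output gap = 100 × (17.5 − 18.4) / 18.4 = -4.89%.
i = 1.20 + 2.80 + 2.24 × (6.20 − 2.80) + 0.24 × (-4.89)
   = 1.20 + 2.8 + 7.616 − 1.1736 = 10.44

10.44%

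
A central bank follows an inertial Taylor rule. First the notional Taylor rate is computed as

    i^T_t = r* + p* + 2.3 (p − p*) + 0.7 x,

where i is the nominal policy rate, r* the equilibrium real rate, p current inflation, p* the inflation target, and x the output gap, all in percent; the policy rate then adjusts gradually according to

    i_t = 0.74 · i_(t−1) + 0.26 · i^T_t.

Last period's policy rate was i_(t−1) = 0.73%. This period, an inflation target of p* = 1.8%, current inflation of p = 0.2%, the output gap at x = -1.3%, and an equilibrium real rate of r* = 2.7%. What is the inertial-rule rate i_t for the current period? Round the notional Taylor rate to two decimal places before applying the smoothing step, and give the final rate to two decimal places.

i^T_t = 2.7 + 1.8 + 2.3 × (0.2 − 1.8) + 0.7 × (-1.3)
   = 2.7 + 1.8 − 3.68 − 0.91 = -0.09
i_t = 0.74 × 0.73 + 0.26 × (-0.09) = 0.5402 − 0.0234 = 0.52

0.52%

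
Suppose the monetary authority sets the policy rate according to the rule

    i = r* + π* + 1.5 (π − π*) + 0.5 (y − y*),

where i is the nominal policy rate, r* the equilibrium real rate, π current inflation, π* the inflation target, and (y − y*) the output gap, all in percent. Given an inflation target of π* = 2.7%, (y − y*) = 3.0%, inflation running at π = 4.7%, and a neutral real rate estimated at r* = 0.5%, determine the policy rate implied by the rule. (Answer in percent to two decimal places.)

7.70%

i = 0.5 + 2.7 + 1.5 × (4.7 − 2.7) + 0.5 × 3.0
   = 0.5 + 2.7 + 3 + 1.5 = 7.70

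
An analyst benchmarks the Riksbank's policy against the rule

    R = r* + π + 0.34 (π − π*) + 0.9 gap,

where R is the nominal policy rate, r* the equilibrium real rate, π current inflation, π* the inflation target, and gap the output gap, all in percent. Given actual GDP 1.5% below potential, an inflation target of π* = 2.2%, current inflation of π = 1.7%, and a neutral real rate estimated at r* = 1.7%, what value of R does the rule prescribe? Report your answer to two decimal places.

Output 1.5% below potential → gap = -1.5.
R = 1.7 + 1.7 + 0.34 × (1.7 − 2.2) + 0.9 × (-1.5)
   = 1.7 + 1.7 − 0.17 − 1.35 = 1.88

1.88%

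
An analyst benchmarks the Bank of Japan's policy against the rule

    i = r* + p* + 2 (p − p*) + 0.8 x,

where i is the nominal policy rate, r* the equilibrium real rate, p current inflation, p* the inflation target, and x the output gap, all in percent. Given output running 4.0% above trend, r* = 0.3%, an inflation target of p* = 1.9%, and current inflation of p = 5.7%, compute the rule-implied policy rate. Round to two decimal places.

Output 4.0% above potential → x = 4.0.
i = 0.3 + 1.9 + 2 × (5.7 − 1.9) + 0.8 × 4.0
   = 0.3 + 1.9 + 7.6 + 3.2 = 13.00

13.00%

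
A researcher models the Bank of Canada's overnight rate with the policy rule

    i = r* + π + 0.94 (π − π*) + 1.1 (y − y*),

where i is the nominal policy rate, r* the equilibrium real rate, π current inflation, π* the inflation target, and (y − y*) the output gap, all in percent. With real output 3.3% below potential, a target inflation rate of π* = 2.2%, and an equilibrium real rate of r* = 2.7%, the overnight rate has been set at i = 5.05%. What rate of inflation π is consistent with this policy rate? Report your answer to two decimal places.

Output 3.3% below potential → (y − y*) = -3.3.
Collecting π: i = r* + (1 + 0.94) π − 0.94 π* + 1.1 (y − y*)
1.94 π = 5.05 − 2.7 + 0.94 × 2.2 − 1.1 × (-3.3) = 8.048
π = 8.048 / 1.94 = 4.15

4.15%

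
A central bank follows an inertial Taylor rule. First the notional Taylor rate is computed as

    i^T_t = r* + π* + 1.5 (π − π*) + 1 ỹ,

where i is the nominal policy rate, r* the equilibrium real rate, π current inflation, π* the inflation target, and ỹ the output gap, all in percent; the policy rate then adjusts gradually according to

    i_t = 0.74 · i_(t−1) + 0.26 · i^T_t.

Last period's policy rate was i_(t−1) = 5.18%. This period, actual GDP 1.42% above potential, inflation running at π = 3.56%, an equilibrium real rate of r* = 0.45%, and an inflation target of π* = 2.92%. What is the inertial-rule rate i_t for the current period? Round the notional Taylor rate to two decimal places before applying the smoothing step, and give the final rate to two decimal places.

5.33%

Output 1.42% above potential → ỹ = 1.42.
i^T_t = 0.45 + 2.92 + 1.5 × (3.56 − 2.92) + 1 × 1.42
   = 0.45 + 2.92 + 0.96 + 1.42 = 5.75
i_t = 0.74 × 5.18 + 0.26 × 5.75 = 3.8332 + 1.495 = 5.33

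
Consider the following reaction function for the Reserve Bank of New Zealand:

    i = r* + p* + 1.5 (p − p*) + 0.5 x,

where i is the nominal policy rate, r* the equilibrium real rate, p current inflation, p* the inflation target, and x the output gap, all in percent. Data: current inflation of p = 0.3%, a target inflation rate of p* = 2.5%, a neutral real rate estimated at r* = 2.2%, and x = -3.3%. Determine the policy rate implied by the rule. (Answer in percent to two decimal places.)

-0.25%

i = 2.2 + 2.5 + 1.5 × (0.3 − 2.5) + 0.5 × (-3.3)
   = 2.2 + 2.5 − 3.3 − 1.65 = -0.25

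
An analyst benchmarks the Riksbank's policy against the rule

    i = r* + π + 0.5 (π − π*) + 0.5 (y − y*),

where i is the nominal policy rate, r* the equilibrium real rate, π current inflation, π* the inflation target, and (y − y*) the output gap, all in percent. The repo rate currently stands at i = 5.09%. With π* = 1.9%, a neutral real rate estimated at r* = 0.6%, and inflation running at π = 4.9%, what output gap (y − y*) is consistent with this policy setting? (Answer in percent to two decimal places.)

-3.82%

0.5 (y − y*) = 5.09 − 0.6 − 4.9 − 0.5 × (4.9 − 1.9) = -1.91
(y − y*) = -1.91 / 0.5 = -3.82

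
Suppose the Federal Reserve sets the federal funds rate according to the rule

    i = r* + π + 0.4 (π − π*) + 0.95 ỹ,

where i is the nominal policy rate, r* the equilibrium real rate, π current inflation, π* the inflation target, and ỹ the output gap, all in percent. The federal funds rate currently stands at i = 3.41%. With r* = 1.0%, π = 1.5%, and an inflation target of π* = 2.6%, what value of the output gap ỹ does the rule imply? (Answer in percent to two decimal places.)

1.42%

0.95 ỹ = 3.41 − 1.0 − 1.5 − 0.4 × (1.5 − 2.6) = 1.35
ỹ = 1.35 / 0.95 = 1.42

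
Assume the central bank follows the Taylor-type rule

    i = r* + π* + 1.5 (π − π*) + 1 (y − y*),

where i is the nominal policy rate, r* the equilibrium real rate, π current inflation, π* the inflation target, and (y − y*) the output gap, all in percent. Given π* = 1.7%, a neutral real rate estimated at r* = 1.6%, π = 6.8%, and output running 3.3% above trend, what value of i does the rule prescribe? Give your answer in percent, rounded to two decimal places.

Output 3.3% above potential → (y − y*) = 3.3.
i = 1.6 + 1.7 + 1.5 × (6.8 − 1.7) + 1 × 3.3
   = 1.6 + 1.7 + 7.65 + 3.3 = 14.25

14.25%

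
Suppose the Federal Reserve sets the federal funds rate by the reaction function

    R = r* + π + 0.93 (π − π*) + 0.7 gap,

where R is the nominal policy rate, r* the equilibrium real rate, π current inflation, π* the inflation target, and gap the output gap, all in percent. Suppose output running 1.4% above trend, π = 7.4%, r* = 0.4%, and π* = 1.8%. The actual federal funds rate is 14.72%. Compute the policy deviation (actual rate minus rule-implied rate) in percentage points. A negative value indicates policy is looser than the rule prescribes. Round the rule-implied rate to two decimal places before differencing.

Output 1.4% above potential → gap = 1.4.
R = 0.4 + 7.4 + 0.93 × (7.4 − 1.8) + 0.7 × 1.4
   = 0.4 + 7.4 + 5.208 + 0.98 = 13.99
Deviation = 14.72 − 13.99 = 0.73 pp.

0.73 pp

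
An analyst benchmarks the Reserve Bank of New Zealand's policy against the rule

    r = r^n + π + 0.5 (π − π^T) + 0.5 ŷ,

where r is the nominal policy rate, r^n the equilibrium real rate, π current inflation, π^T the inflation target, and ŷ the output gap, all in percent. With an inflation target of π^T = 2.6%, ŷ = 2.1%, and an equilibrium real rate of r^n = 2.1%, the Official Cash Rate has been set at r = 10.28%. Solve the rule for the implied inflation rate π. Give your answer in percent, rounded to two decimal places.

5.62%

Collecting π: r = r^n + (1 + 0.5) π − 0.5 π^T + 0.5 ŷ
1.5 π = 10.28 − 2.1 + 0.5 × 2.6 − 0.5 × 2.1 = 8.43
π = 8.43 / 1.5 = 5.62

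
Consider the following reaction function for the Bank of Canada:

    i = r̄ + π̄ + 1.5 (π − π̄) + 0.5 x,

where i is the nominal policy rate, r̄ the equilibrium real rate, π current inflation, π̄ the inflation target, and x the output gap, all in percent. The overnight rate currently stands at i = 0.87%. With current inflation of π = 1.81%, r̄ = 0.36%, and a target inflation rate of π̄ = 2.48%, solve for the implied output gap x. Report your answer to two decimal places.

0.5 x = 0.87 − 0.36 − 2.48 − 1.5 × (1.81 − 2.48) = -0.965
x = -0.965 / 0.5 = -1.93

-1.93%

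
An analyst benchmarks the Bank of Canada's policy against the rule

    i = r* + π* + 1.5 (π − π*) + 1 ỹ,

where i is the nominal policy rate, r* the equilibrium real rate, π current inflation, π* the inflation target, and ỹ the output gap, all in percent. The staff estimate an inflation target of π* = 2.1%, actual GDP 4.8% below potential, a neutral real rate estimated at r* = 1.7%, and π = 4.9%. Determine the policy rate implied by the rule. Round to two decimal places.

3.20%

Output 4.8% below potential → ỹ = -4.8.
i = 1.7 + 2.1 + 1.5 × (4.9 − 2.1) + 1 × (-4.8)
   = 1.7 + 2.1 + 4.2 − 4.8 = 3.20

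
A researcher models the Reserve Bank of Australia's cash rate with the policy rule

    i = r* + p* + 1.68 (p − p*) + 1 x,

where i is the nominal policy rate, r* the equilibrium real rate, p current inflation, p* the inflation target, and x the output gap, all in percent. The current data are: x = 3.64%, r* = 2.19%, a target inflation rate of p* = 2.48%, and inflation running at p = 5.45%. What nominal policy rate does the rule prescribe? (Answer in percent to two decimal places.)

13.30%

i = 2.19 + 2.48 + 1.68 × (5.45 − 2.48) + 1 × 3.64
   = 2.19 + 2.48 + 4.9896 + 3.64 = 13.30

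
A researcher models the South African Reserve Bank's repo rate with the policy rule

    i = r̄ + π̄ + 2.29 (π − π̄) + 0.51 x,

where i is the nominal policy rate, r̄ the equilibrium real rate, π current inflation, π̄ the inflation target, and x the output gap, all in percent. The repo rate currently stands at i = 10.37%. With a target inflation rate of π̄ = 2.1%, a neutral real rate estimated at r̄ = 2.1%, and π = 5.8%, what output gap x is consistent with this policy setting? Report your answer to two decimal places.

0.51 x = 10.37 − 2.1 − 2.1 − 2.29 × (5.8 − 2.1) = -2.303
x = -2.303 / 0.51 = -4.52

-4.52%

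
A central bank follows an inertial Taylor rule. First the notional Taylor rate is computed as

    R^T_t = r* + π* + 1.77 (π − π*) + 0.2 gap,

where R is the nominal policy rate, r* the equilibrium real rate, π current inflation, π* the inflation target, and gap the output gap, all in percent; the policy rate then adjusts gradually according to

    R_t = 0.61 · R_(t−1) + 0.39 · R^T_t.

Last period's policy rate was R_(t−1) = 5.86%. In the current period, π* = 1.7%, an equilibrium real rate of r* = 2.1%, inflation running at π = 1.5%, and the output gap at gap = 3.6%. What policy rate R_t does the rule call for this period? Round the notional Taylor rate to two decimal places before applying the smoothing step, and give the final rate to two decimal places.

R^T_t = 2.1 + 1.7 + 1.77 × (1.5 − 1.7) + 0.2 × 3.6
   = 2.1 + 1.7 − 0.354 + 0.72 = 4.17
R_t = 0.61 × 5.86 + 0.39 × 4.17 = 3.5746 + 1.6263 = 5.20

5.20%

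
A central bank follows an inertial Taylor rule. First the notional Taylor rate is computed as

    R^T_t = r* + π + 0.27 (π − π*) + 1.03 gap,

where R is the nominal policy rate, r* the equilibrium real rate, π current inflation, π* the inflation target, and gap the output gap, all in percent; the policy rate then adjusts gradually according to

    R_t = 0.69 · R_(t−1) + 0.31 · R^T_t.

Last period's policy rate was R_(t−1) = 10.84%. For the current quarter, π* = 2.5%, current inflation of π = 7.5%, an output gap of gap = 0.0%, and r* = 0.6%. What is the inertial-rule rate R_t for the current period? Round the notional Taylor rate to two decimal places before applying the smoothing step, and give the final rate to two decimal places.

10.41%

R^T_t = 0.6 + 7.5 + 0.27 × (7.5 − 2.5) + 1.03 × 0.0
   = 0.6 + 7.5 + 1.35 + 0 = 9.45
R_t = 0.69 × 10.84 + 0.31 × 9.45 = 7.4796 + 2.9295 = 10.41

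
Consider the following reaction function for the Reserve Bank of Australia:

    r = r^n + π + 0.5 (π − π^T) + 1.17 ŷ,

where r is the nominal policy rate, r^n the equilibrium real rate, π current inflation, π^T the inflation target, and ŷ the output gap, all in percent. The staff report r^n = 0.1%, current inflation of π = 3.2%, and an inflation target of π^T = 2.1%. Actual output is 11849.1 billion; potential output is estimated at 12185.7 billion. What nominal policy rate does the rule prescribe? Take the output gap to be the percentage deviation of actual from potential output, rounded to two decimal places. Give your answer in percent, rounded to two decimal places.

Output gap = 100 × (11849.1 − 12185.7) / 12185.7 = -2.76%.
r = 0.10 + 3.20 + 0.5 × (3.20 − 2.10) + 1.17 × (-2.76)
   = 0.10 + 3.2 + 0.55 − 3.2292 = 0.62

0.62%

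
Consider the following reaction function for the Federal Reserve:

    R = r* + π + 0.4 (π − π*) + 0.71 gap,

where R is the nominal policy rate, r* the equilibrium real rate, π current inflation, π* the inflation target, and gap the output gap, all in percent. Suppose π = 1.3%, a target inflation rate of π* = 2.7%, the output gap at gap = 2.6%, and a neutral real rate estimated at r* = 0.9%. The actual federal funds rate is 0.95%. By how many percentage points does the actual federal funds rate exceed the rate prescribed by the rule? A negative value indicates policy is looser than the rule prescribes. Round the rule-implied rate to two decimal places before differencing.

R = 0.9 + 1.3 + 0.4 × (1.3 − 2.7) + 0.71 × 2.6
   = 0.9 + 1.3 − 0.56 + 1.846 = 3.49
Deviation = 0.95 − 3.49 = -2.54 pp.

-2.54 pp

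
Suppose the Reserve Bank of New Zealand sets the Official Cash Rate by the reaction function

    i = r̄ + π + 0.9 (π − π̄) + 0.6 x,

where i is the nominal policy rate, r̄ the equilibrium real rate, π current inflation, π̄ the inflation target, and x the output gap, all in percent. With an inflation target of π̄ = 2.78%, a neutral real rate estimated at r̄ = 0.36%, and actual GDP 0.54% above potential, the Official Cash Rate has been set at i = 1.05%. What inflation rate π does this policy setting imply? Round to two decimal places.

Output 0.54% above potential → x = 0.54.
Collecting π: i = r̄ + (1 + 0.9) π − 0.9 π̄ + 0.6 x
1.9 π = 1.05 − 0.36 + 0.9 × 2.78 − 0.6 × 0.54 = 2.868
π = 2.868 / 1.9 = 1.51

1.51%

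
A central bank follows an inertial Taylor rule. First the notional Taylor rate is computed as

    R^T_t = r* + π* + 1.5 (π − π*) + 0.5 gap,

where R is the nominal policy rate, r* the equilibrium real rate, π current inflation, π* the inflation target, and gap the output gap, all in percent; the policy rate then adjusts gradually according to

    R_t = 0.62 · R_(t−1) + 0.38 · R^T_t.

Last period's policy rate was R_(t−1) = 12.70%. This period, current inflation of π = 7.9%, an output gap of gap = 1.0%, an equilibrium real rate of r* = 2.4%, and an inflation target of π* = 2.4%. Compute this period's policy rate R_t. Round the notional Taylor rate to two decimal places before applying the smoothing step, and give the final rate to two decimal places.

R^T_t = 2.4 + 2.4 + 1.5 × (7.9 − 2.4) + 0.5 × 1.0
   = 2.4 + 2.4 + 8.25 + 0.5 = 13.55
R_t = 0.62 × 12.70 + 0.38 × 13.55 = 7.874 + 5.149 = 13.02

13.02%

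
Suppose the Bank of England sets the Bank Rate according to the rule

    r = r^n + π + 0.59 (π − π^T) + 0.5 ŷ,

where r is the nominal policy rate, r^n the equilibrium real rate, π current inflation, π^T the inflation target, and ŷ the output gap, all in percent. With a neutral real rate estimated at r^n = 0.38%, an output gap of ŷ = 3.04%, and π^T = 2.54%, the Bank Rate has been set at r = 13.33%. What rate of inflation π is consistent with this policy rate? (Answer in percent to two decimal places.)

Collecting π: r = r^n + (1 + 0.59) π − 0.59 π^T + 0.5 ŷ
1.59 π = 13.33 − 0.38 + 0.59 × 2.54 − 0.5 × 3.04 = 12.9286
π = 12.9286 / 1.59 = 8.13

8.13%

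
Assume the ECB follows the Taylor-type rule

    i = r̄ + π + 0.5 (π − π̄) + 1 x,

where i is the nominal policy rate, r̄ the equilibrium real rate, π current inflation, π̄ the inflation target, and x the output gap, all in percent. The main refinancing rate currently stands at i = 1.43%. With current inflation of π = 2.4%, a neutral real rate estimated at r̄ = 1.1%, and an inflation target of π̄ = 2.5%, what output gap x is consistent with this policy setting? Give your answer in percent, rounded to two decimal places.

-2.02%

1 x = 1.43 − 1.1 − 2.4 − 0.5 × (2.4 − 2.5) = -2.02
x = -2.02 / 1 = -2.02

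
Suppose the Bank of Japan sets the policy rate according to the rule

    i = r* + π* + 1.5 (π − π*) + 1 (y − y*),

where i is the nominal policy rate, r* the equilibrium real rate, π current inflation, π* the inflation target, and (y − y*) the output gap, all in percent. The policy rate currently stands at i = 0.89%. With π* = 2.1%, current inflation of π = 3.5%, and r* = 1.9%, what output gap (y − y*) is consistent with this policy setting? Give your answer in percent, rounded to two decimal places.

1 (y − y*) = 0.89 − 1.9 − 2.1 − 1.5 × (3.5 − 2.1) = -5.21
(y − y*) = -5.21 / 1 = -5.21

-5.21%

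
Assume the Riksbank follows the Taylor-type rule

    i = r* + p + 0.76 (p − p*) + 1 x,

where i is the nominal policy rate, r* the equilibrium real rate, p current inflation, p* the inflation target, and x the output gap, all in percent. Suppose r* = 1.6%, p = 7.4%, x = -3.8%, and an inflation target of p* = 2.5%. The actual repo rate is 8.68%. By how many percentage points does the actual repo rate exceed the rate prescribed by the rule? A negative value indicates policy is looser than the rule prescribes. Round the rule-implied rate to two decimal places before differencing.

i = 1.6 + 7.4 + 0.76 × (7.4 − 2.5) + 1 × (-3.8)
   = 1.6 + 7.4 + 3.724 − 3.8 = 8.92
Deviation = 8.68 − 8.92 = -0.24 pp.

-0.24 pp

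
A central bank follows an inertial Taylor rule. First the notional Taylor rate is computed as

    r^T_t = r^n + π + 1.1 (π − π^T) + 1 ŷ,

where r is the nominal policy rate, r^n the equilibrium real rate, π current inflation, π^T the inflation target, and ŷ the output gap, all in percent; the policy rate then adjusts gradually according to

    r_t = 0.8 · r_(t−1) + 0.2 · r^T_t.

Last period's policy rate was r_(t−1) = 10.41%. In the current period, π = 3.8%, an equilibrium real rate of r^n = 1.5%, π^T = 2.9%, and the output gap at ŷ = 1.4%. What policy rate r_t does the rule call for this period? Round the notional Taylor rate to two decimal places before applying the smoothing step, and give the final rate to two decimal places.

r^T_t = 1.5 + 3.8 + 1.1 × (3.8 − 2.9) + 1 × 1.4
   = 1.5 + 3.8 + 0.99 + 1.4 = 7.69
r_t = 0.8 × 10.41 + 0.2 × 7.69 = 8.328 + 1.538 = 9.87

9.87%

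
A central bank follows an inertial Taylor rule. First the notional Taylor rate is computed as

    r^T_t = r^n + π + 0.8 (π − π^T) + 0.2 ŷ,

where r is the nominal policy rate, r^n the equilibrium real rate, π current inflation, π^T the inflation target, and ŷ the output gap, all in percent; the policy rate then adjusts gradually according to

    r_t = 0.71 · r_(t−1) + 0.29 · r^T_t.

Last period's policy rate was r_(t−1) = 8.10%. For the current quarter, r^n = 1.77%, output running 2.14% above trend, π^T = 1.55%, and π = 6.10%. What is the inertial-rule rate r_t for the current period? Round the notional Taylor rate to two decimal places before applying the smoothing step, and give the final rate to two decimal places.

Output 2.14% above potential → ŷ = 2.14.
r^T_t = 1.77 + 6.10 + 0.8 × (6.10 − 1.55) + 0.2 × 2.14
   = 1.77 + 6.1 + 3.64 + 0.428 = 11.94
r_t = 0.71 × 8.10 + 0.29 × 11.94 = 5.751 + 3.4626 = 9.21

9.21%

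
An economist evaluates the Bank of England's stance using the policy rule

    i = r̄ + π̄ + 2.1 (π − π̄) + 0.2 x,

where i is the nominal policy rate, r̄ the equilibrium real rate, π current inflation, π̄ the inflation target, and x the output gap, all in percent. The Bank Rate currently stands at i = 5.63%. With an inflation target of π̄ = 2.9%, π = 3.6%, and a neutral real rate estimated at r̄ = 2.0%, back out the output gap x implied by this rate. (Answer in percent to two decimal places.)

0.2 x = 5.63 − 2.0 − 2.9 − 2.1 × (3.6 − 2.9) = -0.74
x = -0.74 / 0.2 = -3.70

-3.70%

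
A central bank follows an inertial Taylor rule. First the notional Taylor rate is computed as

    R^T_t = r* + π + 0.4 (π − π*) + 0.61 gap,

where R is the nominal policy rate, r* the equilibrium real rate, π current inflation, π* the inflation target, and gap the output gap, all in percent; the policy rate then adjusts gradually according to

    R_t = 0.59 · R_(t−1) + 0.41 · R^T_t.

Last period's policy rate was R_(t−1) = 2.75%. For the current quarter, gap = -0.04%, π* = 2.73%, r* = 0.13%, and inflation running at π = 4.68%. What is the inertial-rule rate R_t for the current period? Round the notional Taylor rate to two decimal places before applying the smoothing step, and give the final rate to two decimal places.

R^T_t = 0.13 + 4.68 + 0.4 × (4.68 − 2.73) + 0.61 × (-0.04)
   = 0.13 + 4.68 + 0.78 − 0.0244 = 5.57
R_t = 0.59 × 2.75 + 0.41 × 5.57 = 1.6225 + 2.2837 = 3.91

3.91%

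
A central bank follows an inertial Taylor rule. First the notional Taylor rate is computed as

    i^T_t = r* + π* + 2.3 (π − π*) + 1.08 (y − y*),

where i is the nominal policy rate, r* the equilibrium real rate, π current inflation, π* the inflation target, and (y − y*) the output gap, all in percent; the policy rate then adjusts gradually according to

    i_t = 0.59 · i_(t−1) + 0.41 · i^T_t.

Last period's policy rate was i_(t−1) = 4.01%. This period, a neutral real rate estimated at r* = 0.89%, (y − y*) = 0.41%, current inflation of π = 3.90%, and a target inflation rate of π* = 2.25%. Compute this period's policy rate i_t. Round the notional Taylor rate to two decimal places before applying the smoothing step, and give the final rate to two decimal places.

5.39%

i^T_t = 0.89 + 2.25 + 2.3 × (3.90 − 2.25) + 1.08 × 0.41
   = 0.89 + 2.25 + 3.795 + 0.4428 = 7.38
i_t = 0.59 × 4.01 + 0.41 × 7.38 = 2.3659 + 3.0258 = 5.39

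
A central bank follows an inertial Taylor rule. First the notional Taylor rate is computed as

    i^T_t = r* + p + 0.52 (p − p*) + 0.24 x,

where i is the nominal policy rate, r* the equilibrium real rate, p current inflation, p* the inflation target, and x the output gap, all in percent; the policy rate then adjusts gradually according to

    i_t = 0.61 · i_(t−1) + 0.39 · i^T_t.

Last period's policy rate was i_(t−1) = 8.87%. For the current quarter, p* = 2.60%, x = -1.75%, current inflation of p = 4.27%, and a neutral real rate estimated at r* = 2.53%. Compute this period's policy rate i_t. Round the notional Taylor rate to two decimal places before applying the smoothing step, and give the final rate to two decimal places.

i^T_t = 2.53 + 4.27 + 0.52 × (4.27 − 2.60) + 0.24 × (-1.75)
   = 2.53 + 4.27 + 0.8684 − 0.42 = 7.25
i_t = 0.61 × 8.87 + 0.39 × 7.25 = 5.4107 + 2.8275 = 8.24

8.24%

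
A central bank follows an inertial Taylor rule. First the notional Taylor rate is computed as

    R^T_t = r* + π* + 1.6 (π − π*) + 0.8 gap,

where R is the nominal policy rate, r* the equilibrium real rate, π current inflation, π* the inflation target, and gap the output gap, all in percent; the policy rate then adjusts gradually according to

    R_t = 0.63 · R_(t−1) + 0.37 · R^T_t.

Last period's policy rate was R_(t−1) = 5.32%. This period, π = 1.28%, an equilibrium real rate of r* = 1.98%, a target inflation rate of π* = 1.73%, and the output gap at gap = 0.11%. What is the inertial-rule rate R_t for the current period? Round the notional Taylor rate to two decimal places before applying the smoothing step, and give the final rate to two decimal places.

4.49%

R^T_t = 1.98 + 1.73 + 1.6 × (1.28 − 1.73) + 0.8 × 0.11
   = 1.98 + 1.73 − 0.72 + 0.088 = 3.08
R_t = 0.63 × 5.32 + 0.37 × 3.08 = 3.3516 + 1.1396 = 4.49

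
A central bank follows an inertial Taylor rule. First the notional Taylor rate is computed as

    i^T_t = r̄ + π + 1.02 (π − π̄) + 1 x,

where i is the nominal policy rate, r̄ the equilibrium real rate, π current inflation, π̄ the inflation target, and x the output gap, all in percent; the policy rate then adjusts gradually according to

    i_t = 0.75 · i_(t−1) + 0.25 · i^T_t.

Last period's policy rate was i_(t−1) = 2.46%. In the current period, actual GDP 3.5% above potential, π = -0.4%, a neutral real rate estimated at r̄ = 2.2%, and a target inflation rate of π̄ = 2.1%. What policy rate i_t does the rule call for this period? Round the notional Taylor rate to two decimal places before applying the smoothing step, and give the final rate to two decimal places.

Output 3.5% above potential → x = 3.5.
i^T_t = 2.2 + (-0.4) + 1.02 × (-0.4 − 2.1) + 1 × 3.5
   = 2.2 − 0.4 − 2.55 + 3.5 = 2.75
i_t = 0.75 × 2.46 + 0.25 × 2.75 = 1.845 + 0.6875 = 2.53

2.53%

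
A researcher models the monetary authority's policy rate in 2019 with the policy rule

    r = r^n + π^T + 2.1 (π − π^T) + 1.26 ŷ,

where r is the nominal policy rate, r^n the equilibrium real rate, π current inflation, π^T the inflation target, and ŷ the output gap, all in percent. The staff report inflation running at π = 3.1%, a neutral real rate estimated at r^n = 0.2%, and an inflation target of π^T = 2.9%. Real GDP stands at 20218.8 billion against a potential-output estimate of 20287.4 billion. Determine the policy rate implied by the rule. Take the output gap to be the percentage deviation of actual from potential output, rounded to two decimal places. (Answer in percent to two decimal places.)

3.09%

Output gap = 100 × (20218.8 − 20287.4) / 20287.4 = -0.34%.
r = 0.20 + 2.90 + 2.1 × (3.10 − 2.90) + 1.26 × (-0.34)
   = 0.20 + 2.9 + 0.42 − 0.4284 = 3.09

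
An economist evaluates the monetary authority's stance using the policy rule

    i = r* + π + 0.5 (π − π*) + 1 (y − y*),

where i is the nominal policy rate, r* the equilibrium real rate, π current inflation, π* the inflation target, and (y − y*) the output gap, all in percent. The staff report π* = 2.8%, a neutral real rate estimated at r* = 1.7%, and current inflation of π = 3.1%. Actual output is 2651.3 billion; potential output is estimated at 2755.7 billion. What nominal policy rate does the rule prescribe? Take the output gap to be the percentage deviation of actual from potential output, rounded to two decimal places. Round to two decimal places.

1.16%

Output gap = 100 × (2651.3 − 2755.7) / 2755.7 = -3.79%.
i = 1.70 + 3.10 + 0.5 × (3.10 − 2.80) + 1 × (-3.79)
   = 1.70 + 3.1 + 0.15 − 3.79 = 1.16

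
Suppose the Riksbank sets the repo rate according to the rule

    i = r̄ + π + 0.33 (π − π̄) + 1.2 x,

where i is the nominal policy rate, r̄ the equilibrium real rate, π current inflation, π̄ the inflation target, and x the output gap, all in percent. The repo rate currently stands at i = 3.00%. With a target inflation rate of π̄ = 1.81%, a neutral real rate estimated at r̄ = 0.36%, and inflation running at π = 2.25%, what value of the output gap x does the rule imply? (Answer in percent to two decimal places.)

0.20%

1.2 x = 3.00 − 0.36 − 2.25 − 0.33 × (2.25 − 1.81) = 0.2448
x = 0.2448 / 1.2 = 0.20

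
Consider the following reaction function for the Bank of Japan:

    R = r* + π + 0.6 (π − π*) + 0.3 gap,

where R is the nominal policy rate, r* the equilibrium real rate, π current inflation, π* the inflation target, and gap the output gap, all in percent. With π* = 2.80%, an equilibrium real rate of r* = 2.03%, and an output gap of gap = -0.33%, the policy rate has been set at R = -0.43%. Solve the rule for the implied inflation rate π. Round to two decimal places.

-0.43%

Collecting π: R = r* + (1 + 0.6) π − 0.6 π* + 0.3 gap
1.6 π = -0.43 − 2.03 + 0.6 × 2.80 − 0.3 × (-0.33) = -0.681
π = -0.681 / 1.6 = -0.43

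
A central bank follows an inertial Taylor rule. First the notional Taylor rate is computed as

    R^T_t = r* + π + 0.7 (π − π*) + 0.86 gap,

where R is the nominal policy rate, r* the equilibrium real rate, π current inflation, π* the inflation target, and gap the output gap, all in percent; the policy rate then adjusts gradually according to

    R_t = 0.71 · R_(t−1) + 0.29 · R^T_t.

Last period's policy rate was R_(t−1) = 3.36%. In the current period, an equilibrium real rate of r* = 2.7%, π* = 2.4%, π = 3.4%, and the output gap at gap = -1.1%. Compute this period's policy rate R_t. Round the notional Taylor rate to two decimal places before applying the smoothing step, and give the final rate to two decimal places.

4.08%

R^T_t = 2.7 + 3.4 + 0.7 × (3.4 − 2.4) + 0.86 × (-1.1)
   = 2.7 + 3.4 + 0.7 − 0.946 = 5.85
R_t = 0.71 × 3.36 + 0.29 × 5.85 = 2.3856 + 1.6965 = 4.08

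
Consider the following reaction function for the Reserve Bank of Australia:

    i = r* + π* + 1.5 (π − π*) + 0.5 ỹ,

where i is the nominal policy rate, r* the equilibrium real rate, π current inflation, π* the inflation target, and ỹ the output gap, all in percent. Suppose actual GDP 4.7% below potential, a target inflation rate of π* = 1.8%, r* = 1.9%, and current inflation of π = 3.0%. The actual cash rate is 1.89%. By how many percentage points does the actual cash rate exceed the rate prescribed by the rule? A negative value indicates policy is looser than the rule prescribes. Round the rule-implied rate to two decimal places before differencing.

Output 4.7% below potential → ỹ = -4.7.
i = 1.9 + 1.8 + 1.5 × (3.0 − 1.8) + 0.5 × (-4.7)
   = 1.9 + 1.8 + 1.8 − 2.35 = 3.15
Deviation = 1.89 − 3.15 = -1.26 pp.

-1.26 pp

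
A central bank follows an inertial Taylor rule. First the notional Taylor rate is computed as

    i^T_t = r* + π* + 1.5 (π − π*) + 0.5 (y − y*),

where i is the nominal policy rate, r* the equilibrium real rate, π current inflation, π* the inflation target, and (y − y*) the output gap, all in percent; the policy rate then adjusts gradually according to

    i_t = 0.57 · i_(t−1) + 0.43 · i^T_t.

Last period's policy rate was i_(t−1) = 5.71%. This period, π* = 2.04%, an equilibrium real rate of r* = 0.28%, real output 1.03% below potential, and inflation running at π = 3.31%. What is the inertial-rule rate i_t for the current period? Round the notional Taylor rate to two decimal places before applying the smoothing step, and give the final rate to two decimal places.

4.85%

Output 1.03% below potential → (y − y*) = -1.03.
i^T_t = 0.28 + 2.04 + 1.5 × (3.31 − 2.04) + 0.5 × (-1.03)
   = 0.28 + 2.04 + 1.905 − 0.515 = 3.71
i_t = 0.57 × 5.71 + 0.43 × 3.71 = 3.2547 + 1.5953 = 4.85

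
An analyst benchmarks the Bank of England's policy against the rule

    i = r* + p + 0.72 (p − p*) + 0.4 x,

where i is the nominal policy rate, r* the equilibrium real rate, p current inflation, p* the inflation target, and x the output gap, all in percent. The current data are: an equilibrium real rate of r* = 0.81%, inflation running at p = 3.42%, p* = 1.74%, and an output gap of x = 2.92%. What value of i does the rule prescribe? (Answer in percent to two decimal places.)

6.61%

i = 0.81 + 3.42 + 0.72 × (3.42 − 1.74) + 0.4 × 2.92
   = 0.81 + 3.42 + 1.2096 + 1.168 = 6.61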